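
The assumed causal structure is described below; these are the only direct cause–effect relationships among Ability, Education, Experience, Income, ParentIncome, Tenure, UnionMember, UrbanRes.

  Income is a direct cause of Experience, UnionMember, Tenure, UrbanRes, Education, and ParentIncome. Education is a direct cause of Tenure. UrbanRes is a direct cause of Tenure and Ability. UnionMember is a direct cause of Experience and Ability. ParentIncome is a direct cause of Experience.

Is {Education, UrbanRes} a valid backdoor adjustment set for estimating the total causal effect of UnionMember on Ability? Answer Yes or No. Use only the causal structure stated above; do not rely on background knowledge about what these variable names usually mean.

Yes

Backdoor paths from UnionMember to Ability (paths whose first edge points into UnionMember):
  P1: UnionMember <- Income -> Education -> Tenure <- UrbanRes -> Ability
  P2: UnionMember <- Income -> UrbanRes -> Ability
  P3: UnionMember <- Income -> Tenure <- UrbanRes -> Ability
Condition 1 (no descendant of UnionMember in the set): holds — descendants of UnionMember are {Ability, Experience}; none are in {Education, UrbanRes}.
Condition 2 (every backdoor path blocked by {Education, UrbanRes}):
  P1: blocked at chain node Education ∈ conditioning set.
  P2: blocked at chain node UrbanRes ∈ conditioning set.
  P3: blocked at collider Tenure (neither it nor any descendant is in the conditioning set).
{Education, UrbanRes} satisfies the backdoor criterion.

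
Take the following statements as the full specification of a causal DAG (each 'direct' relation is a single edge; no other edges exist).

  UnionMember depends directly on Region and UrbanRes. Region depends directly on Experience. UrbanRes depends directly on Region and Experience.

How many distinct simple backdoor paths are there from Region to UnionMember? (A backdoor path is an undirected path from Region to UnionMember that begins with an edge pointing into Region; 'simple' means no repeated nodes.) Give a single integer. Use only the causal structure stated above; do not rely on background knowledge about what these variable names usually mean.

A backdoor path from Region to UnionMember is any simple undirected path whose first edge points into Region (i.e. leaves Region via a parent).
Parents of Region: {Experience}.
Enumerating:
  P1: Region <- Experience -> UrbanRes -> UnionMember
That exhausts the simple backdoor paths. Count: 1.

1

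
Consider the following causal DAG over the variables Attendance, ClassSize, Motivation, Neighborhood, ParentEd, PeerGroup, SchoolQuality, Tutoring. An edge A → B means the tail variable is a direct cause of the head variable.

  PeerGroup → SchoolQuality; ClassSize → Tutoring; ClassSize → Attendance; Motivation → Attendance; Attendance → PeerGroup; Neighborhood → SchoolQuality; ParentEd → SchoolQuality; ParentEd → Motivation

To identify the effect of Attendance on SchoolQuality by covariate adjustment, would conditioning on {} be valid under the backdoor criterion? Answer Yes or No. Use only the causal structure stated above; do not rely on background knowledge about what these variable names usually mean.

Backdoor paths from Attendance to SchoolQuality (paths whose first edge points into Attendance):
  P1: Attendance <- Motivation <- ParentEd -> SchoolQuality
Condition 1 (no descendant of Attendance in the set): holds — descendants of Attendance are {PeerGroup, SchoolQuality}; none are in {}.
Condition 2 (every backdoor path blocked by {}):
  P1: open — no interior node is in the conditioning set.
{} does not satisfy the backdoor criterion.

No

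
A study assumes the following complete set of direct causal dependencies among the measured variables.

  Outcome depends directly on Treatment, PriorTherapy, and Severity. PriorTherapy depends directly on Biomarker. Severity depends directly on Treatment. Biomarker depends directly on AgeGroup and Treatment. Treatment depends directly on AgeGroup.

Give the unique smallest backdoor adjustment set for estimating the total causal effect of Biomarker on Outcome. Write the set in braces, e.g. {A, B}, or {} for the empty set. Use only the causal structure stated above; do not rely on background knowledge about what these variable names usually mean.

Variables eligible for adjustment (non-descendants of Biomarker, excluding Biomarker and Outcome): {AgeGroup, Severity, Treatment}.
Backdoor paths from Biomarker to Outcome:
  P1: Biomarker <- AgeGroup -> Treatment -> Severity -> Outcome
  P2: Biomarker <- AgeGroup -> Treatment -> Outcome
  P3: Biomarker <- Treatment -> Severity -> Outcome
  P4: Biomarker <- Treatment -> Outcome
The empty set is not sufficient: P1 (Biomarker <- AgeGroup -> Treatment -> Severity -> Outcome) has no collider blocking it and no conditioned non-collider, so it is open.
Try {Treatment}:
  P1: blocked at chain node Treatment ∈ conditioning set.
  P2: blocked at chain node Treatment ∈ conditioning set.
  P3: blocked at fork node Treatment ∈ conditioning set.
  P4: blocked at fork node Treatment ∈ conditioning set.
{Treatment} contains no descendant of Biomarker and blocks every backdoor path.
No other singleton works — e.g. {AgeGroup} leaves P3 open — so {Treatment} is the unique smallest valid adjustment set.

{Treatment}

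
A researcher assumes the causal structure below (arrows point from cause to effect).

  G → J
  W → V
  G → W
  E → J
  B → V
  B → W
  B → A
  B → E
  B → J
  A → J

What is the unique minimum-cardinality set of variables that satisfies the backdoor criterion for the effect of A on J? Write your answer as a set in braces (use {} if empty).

{B}

Variables eligible for adjustment (non-descendants of A, excluding A and J): {B, E, G, V, W}.
Backdoor paths from A to J:
  P1: A <- B -> E -> J
  P2: A <- B -> J
  P3: A <- B -> W <- G -> J
  P4: A <- B -> V <- W <- G -> J
The empty set is not sufficient: P1 (A <- B -> E -> J) has no collider blocking it and no conditioned non-collider, so it is open.
Try {B}:
  P1: blocked at fork node B ∈ conditioning set.
  P2: blocked at fork node B ∈ conditioning set.
  P3: blocked at fork node B ∈ conditioning set.
  P4: blocked at fork node B ∈ conditioning set.
{B} contains no descendant of A and blocks every backdoor path.
No other singleton works — e.g. {G} leaves P1 open — so {B} is the unique smallest valid adjustment set.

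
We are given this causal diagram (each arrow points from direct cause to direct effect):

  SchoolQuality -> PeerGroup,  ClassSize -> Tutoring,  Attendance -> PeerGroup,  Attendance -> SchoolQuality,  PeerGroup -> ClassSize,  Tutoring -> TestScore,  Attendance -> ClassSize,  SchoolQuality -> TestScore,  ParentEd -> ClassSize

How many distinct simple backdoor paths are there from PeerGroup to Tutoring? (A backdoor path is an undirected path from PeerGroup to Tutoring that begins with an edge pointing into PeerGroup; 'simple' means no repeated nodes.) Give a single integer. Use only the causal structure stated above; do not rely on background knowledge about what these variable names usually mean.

4

A backdoor path from PeerGroup to Tutoring is any simple undirected path whose first edge points into PeerGroup (i.e. leaves PeerGroup via a parent).
Parents of PeerGroup: {Attendance, SchoolQuality}.
Enumerating:
  P1: PeerGroup <- Attendance -> SchoolQuality -> TestScore <- Tutoring
  P2: PeerGroup <- Attendance -> ClassSize -> Tutoring
  P3: PeerGroup <- SchoolQuality <- Attendance -> ClassSize -> Tutoring
  P4: PeerGroup <- SchoolQuality -> TestScore <- Tutoring
That exhausts the simple backdoor paths. Count: 4.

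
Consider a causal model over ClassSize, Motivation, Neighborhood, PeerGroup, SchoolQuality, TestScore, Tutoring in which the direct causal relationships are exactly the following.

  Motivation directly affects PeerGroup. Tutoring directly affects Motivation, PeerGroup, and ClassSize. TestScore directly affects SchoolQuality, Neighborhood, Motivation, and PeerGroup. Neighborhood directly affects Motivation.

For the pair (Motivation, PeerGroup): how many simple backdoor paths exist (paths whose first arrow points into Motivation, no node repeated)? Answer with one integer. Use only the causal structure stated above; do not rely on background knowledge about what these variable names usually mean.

A backdoor path from Motivation to PeerGroup is any simple undirected path whose first edge points into Motivation (i.e. leaves Motivation via a parent).
Parents of Motivation: {Neighborhood, TestScore, Tutoring}.
Enumerating:
  P1: Motivation <- TestScore -> PeerGroup
  P2: Motivation <- Neighborhood <- TestScore -> PeerGroup
  P3: Motivation <- Tutoring -> PeerGroup
That exhausts the simple backdoor paths. Count: 3.

3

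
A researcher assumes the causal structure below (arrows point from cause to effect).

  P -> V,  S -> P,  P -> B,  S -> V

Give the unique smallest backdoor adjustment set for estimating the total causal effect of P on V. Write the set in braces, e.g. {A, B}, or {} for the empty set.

{S}

Variables eligible for adjustment (non-descendants of P, excluding P and V): {S}.
Backdoor paths from P to V:
  P1: P <- S -> V
The empty set is not sufficient: P1 (P <- S -> V) has no collider blocking it and no conditioned non-collider, so it is open.
Try {S}:
  P1: blocked at fork node S ∈ conditioning set.
{S} contains no descendant of P and blocks every backdoor path.
{S} is the unique smallest valid adjustment set.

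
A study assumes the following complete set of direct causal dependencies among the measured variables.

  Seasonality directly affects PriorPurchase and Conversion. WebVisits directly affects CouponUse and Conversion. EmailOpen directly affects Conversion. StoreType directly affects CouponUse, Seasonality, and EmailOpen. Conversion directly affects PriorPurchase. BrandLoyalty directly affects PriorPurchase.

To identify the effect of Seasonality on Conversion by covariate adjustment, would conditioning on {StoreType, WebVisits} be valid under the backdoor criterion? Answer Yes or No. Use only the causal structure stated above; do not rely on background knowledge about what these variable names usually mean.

Yes

Backdoor paths from Seasonality to Conversion (paths whose first edge points into Seasonality):
  P1: Seasonality <- StoreType -> EmailOpen -> Conversion
  P2: Seasonality <- StoreType -> CouponUse <- WebVisits -> Conversion
Condition 1 (no descendant of Seasonality in the set): holds — descendants of Seasonality are {Conversion, PriorPurchase}; none are in {StoreType, WebVisits}.
Condition 2 (every backdoor path blocked by {StoreType, WebVisits}):
  P1: blocked at fork node StoreType ∈ conditioning set.
  P2: blocked at fork node StoreType ∈ conditioning set.
{StoreType, WebVisits} satisfies the backdoor criterion.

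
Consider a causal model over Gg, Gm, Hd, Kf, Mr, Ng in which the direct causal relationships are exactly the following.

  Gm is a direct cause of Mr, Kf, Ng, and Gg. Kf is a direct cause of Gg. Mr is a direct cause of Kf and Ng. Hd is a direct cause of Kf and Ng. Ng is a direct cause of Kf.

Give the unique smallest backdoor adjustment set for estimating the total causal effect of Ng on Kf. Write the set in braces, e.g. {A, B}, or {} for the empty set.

Variables eligible for adjustment (non-descendants of Ng, excluding Ng and Kf): {Gm, Hd, Mr}.
Backdoor paths from Ng to Kf:
  P1: Ng <- Gm -> Mr -> Kf
  P2: Ng <- Gm -> Kf
  P3: Ng <- Gm -> Gg <- Kf
  P4: Ng <- Hd -> Kf
  P5: Ng <- Mr <- Gm -> Kf
  P6: Ng <- Mr <- Gm -> Gg <- Kf
  P7: Ng <- Mr -> Kf
The empty set is not sufficient: P1 (Ng <- Gm -> Mr -> Kf) has no collider blocking it and no conditioned non-collider, so it is open.
Try {Gm, Hd, Mr}:
  P1: blocked at fork node Gm ∈ conditioning set.
  P2: blocked at fork node Gm ∈ conditioning set.
  P3: blocked at fork node Gm ∈ conditioning set.
  P4: blocked at fork node Hd ∈ conditioning set.
  P5: blocked at chain node Mr ∈ conditioning set.
  P6: blocked at chain node Mr ∈ conditioning set.
  P7: blocked at fork node Mr ∈ conditioning set.
{Gm, Hd, Mr} contains no descendant of Ng and blocks every backdoor path.
Every element of {Gm, Hd, Mr} is needed (dropping Gm leaves P2 open; dropping Hd leaves P4 open; dropping Mr leaves P7 open), so no proper subset is valid.
Among all size-3 subsets of the eligible variables, only {Gm, Hd, Mr} blocks every backdoor path, so it is the unique smallest valid adjustment set.

{Gm, Hd, Mr}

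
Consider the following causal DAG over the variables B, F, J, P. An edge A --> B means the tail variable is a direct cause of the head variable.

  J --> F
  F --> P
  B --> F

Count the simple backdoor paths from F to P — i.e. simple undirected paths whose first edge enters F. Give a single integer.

0

A backdoor path from F to P is any simple undirected path whose first edge points into F (i.e. leaves F via a parent).
Parents of F: {B, J}.
No simple path from any parent of F reaches P without revisiting F, so there are no backdoor paths.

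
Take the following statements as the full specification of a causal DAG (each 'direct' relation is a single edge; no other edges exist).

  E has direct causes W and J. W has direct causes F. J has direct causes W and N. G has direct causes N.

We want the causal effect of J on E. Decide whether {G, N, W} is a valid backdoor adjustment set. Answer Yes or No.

Backdoor paths from J to E (paths whose first edge points into J):
  P1: J <- W -> E
Condition 1 (no descendant of J in the set): holds — descendants of J are {E}; none are in {G, N, W}.
Condition 2 (every backdoor path blocked by {G, N, W}):
  P1: blocked at fork node W ∈ conditioning set.
{G, N, W} satisfies the backdoor criterion.

Yes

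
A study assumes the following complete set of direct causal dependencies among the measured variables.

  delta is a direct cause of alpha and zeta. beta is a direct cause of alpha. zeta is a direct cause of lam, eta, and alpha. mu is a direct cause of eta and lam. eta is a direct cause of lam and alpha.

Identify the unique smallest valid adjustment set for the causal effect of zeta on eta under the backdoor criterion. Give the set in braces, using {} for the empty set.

Variables eligible for adjustment (non-descendants of zeta, excluding zeta and eta): {beta, delta, mu}.
Backdoor paths from zeta to eta:
  P1: zeta <- delta -> alpha <- eta
Each backdoor path contains an unconditioned collider, so every path is already blocked with the empty conditioning set:
  P1: blocked at collider alpha (neither it nor any descendant is in the conditioning set).
The empty set is therefore the unique smallest valid set.

{}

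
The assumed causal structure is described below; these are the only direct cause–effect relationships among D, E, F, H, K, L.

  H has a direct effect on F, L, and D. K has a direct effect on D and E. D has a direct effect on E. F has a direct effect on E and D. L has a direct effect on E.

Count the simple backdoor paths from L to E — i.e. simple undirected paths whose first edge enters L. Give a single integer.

A backdoor path from L to E is any simple undirected path whose first edge points into L (i.e. leaves L via a parent).
Parents of L: {H}.
Enumerating:
  P1: L <- H -> F -> D <- K -> E
  P2: L <- H -> F -> D -> E
  P3: L <- H -> F -> E
  P4: L <- H -> D <- K -> E
  P5: L <- H -> D <- F -> E
  P6: L <- H -> D -> E
That exhausts the simple backdoor paths. Count: 6.

6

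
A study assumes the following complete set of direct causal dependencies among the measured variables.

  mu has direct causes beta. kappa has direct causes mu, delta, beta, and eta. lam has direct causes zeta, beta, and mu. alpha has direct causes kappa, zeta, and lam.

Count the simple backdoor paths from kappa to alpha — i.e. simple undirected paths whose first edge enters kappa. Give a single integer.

8

A backdoor path from kappa to alpha is any simple undirected path whose first edge points into kappa (i.e. leaves kappa via a parent).
Parents of kappa: {beta, delta, eta, mu}.
Enumerating:
  P1: kappa <- beta -> mu -> lam <- zeta -> alpha
  P2: kappa <- beta -> mu -> lam -> alpha
  P3: kappa <- beta -> lam <- zeta -> alpha
  P4: kappa <- beta -> lam -> alpha
  P5: kappa <- mu <- beta -> lam <- zeta -> alpha
  P6: kappa <- mu <- beta -> lam -> alpha
  P7: kappa <- mu -> lam <- zeta -> alpha
  P8: kappa <- mu -> lam -> alpha
That exhausts the simple backdoor paths. Count: 8.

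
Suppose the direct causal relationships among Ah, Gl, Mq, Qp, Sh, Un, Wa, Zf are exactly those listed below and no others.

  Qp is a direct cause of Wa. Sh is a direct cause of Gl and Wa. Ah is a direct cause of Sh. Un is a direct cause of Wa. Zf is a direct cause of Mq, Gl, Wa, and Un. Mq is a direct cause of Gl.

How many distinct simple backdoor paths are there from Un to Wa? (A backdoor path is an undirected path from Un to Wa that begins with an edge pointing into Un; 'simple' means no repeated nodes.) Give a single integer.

A backdoor path from Un to Wa is any simple undirected path whose first edge points into Un (i.e. leaves Un via a parent).
Parents of Un: {Zf}.
Enumerating:
  P1: Un <- Zf -> Mq -> Gl <- Sh -> Wa
  P2: Un <- Zf -> Gl <- Sh -> Wa
  P3: Un <- Zf -> Wa
That exhausts the simple backdoor paths. Count: 3.

3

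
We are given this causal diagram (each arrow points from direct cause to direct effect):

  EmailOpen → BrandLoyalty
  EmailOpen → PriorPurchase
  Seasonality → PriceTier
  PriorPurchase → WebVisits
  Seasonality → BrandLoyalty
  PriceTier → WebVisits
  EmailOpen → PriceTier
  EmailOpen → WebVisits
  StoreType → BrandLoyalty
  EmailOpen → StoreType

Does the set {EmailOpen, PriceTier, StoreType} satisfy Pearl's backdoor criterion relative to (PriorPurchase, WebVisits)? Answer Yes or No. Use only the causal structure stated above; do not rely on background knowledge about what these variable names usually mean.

Backdoor paths from PriorPurchase to WebVisits (paths whose first edge points into PriorPurchase):
  P1: PriorPurchase <- EmailOpen -> StoreType -> BrandLoyalty <- Seasonality -> PriceTier -> WebVisits
  P2: PriorPurchase <- EmailOpen -> PriceTier -> WebVisits
  P3: PriorPurchase <- EmailOpen -> BrandLoyalty <- Seasonality -> PriceTier -> WebVisits
  P4: PriorPurchase <- EmailOpen -> WebVisits
Condition 1 (no descendant of PriorPurchase in the set): holds — descendants of PriorPurchase are {WebVisits}; none are in {EmailOpen, PriceTier, StoreType}.
Condition 2 (every backdoor path blocked by {EmailOpen, PriceTier, StoreType}):
  P1: blocked at fork node EmailOpen ∈ conditioning set.
  P2: blocked at fork node EmailOpen ∈ conditioning set.
  P3: blocked at fork node EmailOpen ∈ conditioning set.
  P4: blocked at fork node EmailOpen ∈ conditioning set.
{EmailOpen, PriceTier, StoreType} satisfies the backdoor criterion.

Yes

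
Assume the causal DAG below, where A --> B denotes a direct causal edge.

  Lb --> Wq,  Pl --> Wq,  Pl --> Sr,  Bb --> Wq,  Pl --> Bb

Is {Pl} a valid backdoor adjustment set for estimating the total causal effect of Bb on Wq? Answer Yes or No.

Backdoor paths from Bb to Wq (paths whose first edge points into Bb):
  P1: Bb <- Pl -> Wq
Condition 1 (no descendant of Bb in the set): holds — descendants of Bb are {Wq}; none are in {Pl}.
Condition 2 (every backdoor path blocked by {Pl}):
  P1: blocked at fork node Pl ∈ conditioning set.
{Pl} satisfies the backdoor criterion.

Yes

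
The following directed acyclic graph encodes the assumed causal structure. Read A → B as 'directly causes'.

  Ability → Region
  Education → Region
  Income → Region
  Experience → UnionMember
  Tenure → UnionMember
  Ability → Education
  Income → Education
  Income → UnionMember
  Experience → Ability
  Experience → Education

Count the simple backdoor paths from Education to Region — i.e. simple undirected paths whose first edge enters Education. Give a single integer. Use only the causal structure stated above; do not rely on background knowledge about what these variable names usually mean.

A backdoor path from Education to Region is any simple undirected path whose first edge points into Education (i.e. leaves Education via a parent).
Parents of Education: {Ability, Experience, Income}.
Enumerating:
  P1: Education <- Experience -> Ability -> Region
  P2: Education <- Experience -> UnionMember <- Income -> Region
  P3: Education <- Ability <- Experience -> UnionMember <- Income -> Region
  P4: Education <- Ability -> Region
  P5: Education <- Income -> Region
  P6: Education <- Income -> UnionMember <- Experience -> Ability -> Region
That exhausts the simple backdoor paths. Count: 6.

6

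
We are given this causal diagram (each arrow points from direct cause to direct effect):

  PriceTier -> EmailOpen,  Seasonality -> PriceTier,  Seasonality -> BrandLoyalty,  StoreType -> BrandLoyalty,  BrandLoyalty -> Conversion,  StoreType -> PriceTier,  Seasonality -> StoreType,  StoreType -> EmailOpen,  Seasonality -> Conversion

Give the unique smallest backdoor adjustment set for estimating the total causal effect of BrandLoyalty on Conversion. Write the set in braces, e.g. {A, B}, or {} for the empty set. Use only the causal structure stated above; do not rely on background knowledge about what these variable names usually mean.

Variables eligible for adjustment (non-descendants of BrandLoyalty, excluding BrandLoyalty and Conversion): {EmailOpen, PriceTier, Seasonality, StoreType}.
Backdoor paths from BrandLoyalty to Conversion:
  P1: BrandLoyalty <- Seasonality -> Conversion
  P2: BrandLoyalty <- StoreType <- Seasonality -> Conversion
  P3: BrandLoyalty <- StoreType -> PriceTier <- Seasonality -> Conversion
  P4: BrandLoyalty <- StoreType -> EmailOpen <- PriceTier <- Seasonality -> Conversion
The empty set is not sufficient: P1 (BrandLoyalty <- Seasonality -> Conversion) has no collider blocking it and no conditioned non-collider, so it is open.
Try {Seasonality}:
  P1: blocked at fork node Seasonality ∈ conditioning set.
  P2: blocked at fork node Seasonality ∈ conditioning set.
  P3: blocked at collider PriceTier (neither it nor any descendant is in the conditioning set).
  P4: blocked at collider EmailOpen (neither it nor any descendant is in the conditioning set).
{Seasonality} contains no descendant of BrandLoyalty and blocks every backdoor path.
No other singleton works — e.g. {StoreType} leaves P1 open — so {Seasonality} is the unique smallest valid adjustment set.

{Seasonality}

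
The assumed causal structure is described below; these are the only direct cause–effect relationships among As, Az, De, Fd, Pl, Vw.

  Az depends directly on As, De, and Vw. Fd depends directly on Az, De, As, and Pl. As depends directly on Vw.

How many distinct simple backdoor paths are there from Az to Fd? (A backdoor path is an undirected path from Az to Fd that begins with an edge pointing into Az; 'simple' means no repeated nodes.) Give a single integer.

A backdoor path from Az to Fd is any simple undirected path whose first edge points into Az (i.e. leaves Az via a parent).
Parents of Az: {As, De, Vw}.
Enumerating:
  P1: Az <- Vw -> As -> Fd
  P2: Az <- De -> Fd
  P3: Az <- As -> Fd
That exhausts the simple backdoor paths. Count: 3.

3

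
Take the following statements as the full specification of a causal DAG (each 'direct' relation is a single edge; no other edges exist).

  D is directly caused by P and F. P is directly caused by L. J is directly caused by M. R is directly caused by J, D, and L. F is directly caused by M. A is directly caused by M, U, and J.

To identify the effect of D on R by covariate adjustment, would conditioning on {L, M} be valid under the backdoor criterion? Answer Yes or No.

Backdoor paths from D to R (paths whose first edge points into D):
  P1: D <- P <- L -> R
  P2: D <- F <- M -> J -> R
  P3: D <- F <- M -> A <- J -> R
Condition 1 (no descendant of D in the set): holds — descendants of D are {R}; none are in {L, M}.
Condition 2 (every backdoor path blocked by {L, M}):
  P1: blocked at fork node L ∈ conditioning set.
  P2: blocked at fork node M ∈ conditioning set.
  P3: blocked at fork node M ∈ conditioning set.
{L, M} satisfies the backdoor criterion.

Yes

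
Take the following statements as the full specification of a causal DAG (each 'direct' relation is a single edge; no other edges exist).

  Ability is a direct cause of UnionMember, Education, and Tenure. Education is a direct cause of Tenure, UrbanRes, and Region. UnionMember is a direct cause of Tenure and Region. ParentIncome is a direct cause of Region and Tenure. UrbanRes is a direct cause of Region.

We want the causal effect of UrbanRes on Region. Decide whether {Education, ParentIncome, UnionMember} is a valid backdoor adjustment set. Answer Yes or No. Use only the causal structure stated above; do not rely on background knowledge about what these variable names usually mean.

Backdoor paths from UrbanRes to Region (paths whose first edge points into UrbanRes):
  P1: UrbanRes <- Education <- Ability -> UnionMember -> Tenure <- ParentIncome -> Region
  P2: UrbanRes <- Education <- Ability -> UnionMember -> Region
  P3: UrbanRes <- Education <- Ability -> Tenure <- ParentIncome -> Region
  P4: UrbanRes <- Education <- Ability -> Tenure <- UnionMember -> Region
  P5: UrbanRes <- Education -> Tenure <- ParentIncome -> Region
  P6: UrbanRes <- Education -> Tenure <- Ability -> UnionMember -> Region
  P7: UrbanRes <- Education -> Tenure <- UnionMember -> Region
  P8: UrbanRes <- Education -> Region
Condition 1 (no descendant of UrbanRes in the set): holds — descendants of UrbanRes are {Region}; none are in {Education, ParentIncome, UnionMember}.
Condition 2 (every backdoor path blocked by {Education, ParentIncome, UnionMember}):
  P1: blocked at chain node Education ∈ conditioning set.
  P2: blocked at chain node Education ∈ conditioning set.
  P3: blocked at chain node Education ∈ conditioning set.
  P4: blocked at chain node Education ∈ conditioning set.
  P5: blocked at fork node Education ∈ conditioning set.
  P6: blocked at fork node Education ∈ conditioning set.
  P7: blocked at fork node Education ∈ conditioning set.
  P8: blocked at fork node Education ∈ conditioning set.
{Education, ParentIncome, UnionMember} satisfies the backdoor criterion.

Yes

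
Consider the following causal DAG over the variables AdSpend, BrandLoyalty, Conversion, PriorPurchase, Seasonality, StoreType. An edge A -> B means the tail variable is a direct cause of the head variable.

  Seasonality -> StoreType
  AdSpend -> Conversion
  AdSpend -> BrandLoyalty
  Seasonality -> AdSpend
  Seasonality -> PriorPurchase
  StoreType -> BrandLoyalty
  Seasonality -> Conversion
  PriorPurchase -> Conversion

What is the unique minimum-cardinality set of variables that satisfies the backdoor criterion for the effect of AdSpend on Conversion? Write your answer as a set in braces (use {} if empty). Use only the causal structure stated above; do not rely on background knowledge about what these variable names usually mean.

{Seasonality}

Variables eligible for adjustment (non-descendants of AdSpend, excluding AdSpend and Conversion): {PriorPurchase, Seasonality, StoreType}.
Backdoor paths from AdSpend to Conversion:
  P1: AdSpend <- Seasonality -> PriorPurchase -> Conversion
  P2: AdSpend <- Seasonality -> Conversion
The empty set is not sufficient: P1 (AdSpend <- Seasonality -> PriorPurchase -> Conversion) has no collider blocking it and no conditioned non-collider, so it is open.
Try {Seasonality}:
  P1: blocked at fork node Seasonality ∈ conditioning set.
  P2: blocked at fork node Seasonality ∈ conditioning set.
{Seasonality} contains no descendant of AdSpend and blocks every backdoor path.
No other singleton works — e.g. {StoreType} leaves P1 open — so {Seasonality} is the unique smallest valid adjustment set.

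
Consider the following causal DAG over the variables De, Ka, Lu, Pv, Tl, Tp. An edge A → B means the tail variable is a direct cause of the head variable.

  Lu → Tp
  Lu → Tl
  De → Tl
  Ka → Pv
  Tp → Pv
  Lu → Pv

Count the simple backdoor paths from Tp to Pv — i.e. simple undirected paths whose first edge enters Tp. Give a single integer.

1

A backdoor path from Tp to Pv is any simple undirected path whose first edge points into Tp (i.e. leaves Tp via a parent).
Parents of Tp: {Lu}.
Enumerating:
  P1: Tp <- Lu -> Pv
That exhausts the simple backdoor paths. Count: 1.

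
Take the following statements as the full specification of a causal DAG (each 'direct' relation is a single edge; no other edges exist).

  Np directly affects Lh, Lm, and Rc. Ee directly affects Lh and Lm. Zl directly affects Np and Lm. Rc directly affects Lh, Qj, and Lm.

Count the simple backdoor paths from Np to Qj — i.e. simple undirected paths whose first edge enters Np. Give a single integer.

A backdoor path from Np to Qj is any simple undirected path whose first edge points into Np (i.e. leaves Np via a parent).
Parents of Np: {Zl}.
Enumerating:
  P1: Np <- Zl -> Lm <- Ee -> Lh <- Rc -> Qj
  P2: Np <- Zl -> Lm <- Rc -> Qj
That exhausts the simple backdoor paths. Count: 2.

2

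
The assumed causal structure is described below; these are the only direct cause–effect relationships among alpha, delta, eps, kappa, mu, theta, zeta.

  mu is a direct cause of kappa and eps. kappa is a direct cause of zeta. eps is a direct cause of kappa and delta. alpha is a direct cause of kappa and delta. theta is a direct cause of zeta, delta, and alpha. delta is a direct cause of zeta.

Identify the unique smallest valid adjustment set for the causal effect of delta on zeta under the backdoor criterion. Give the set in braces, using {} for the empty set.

Variables eligible for adjustment (non-descendants of delta, excluding delta and zeta): {alpha, eps, kappa, mu, theta}.
Backdoor paths from delta to zeta:
  P1: delta <- theta -> alpha -> kappa -> zeta
  P2: delta <- theta -> zeta
  P3: delta <- alpha <- theta -> zeta
  P4: delta <- alpha -> kappa -> zeta
  P5: delta <- eps <- mu -> kappa <- alpha <- theta -> zeta
  P6: delta <- eps <- mu -> kappa -> zeta
  P7: delta <- eps -> kappa <- alpha <- theta -> zeta
  P8: delta <- eps -> kappa -> zeta
The empty set is not sufficient: P1 (delta <- theta -> alpha -> kappa -> zeta) has no collider blocking it and no conditioned non-collider, so it is open.
Try {kappa, theta}:
  P1: blocked at fork node theta ∈ conditioning set.
  P2: blocked at fork node theta ∈ conditioning set.
  P3: blocked at fork node theta ∈ conditioning set.
  P4: blocked at chain node kappa ∈ conditioning set.
  P5: blocked at fork node theta ∈ conditioning set.
  P6: blocked at chain node kappa ∈ conditioning set.
  P7: blocked at fork node theta ∈ conditioning set.
  P8: blocked at chain node kappa ∈ conditioning set.
{kappa, theta} contains no descendant of delta and blocks every backdoor path.
Every element of {kappa, theta} is needed (dropping kappa leaves P4 open; dropping theta leaves P2 open), so no proper subset is valid.
Among all size-2 subsets of the eligible variables, only {kappa, theta} blocks every backdoor path, so it is the unique smallest valid adjustment set.

{kappa, theta}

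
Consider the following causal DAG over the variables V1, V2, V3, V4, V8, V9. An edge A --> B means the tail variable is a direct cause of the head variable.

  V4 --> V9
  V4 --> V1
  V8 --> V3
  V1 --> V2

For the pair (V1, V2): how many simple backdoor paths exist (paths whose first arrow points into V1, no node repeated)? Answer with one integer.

A backdoor path from V1 to V2 is any simple undirected path whose first edge points into V1 (i.e. leaves V1 via a parent).
Parents of V1: {V4}.
No simple path from any parent of V1 reaches V2 without revisiting V1, so there are no backdoor paths.

0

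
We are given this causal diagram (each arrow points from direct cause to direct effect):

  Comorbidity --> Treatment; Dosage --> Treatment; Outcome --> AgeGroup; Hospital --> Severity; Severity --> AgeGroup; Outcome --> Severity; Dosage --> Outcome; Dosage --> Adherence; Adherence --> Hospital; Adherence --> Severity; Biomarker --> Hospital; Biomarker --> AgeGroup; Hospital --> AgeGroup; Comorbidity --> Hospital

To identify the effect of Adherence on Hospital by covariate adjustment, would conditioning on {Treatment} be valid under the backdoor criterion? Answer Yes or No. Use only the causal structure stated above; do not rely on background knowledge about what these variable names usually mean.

Backdoor paths from Adherence to Hospital (paths whose first edge points into Adherence):
  P1: Adherence <- Dosage -> Treatment <- Comorbidity -> Hospital
  P2: Adherence <- Dosage -> Outcome -> Severity <- Hospital
  P3: Adherence <- Dosage -> Outcome -> Severity -> AgeGroup <- Biomarker -> Hospital
  P4: Adherence <- Dosage -> Outcome -> Severity -> AgeGroup <- Hospital
  P5: Adherence <- Dosage -> Outcome -> AgeGroup <- Biomarker -> Hospital
  P6: Adherence <- Dosage -> Outcome -> AgeGroup <- Hospital
  P7: Adherence <- Dosage -> Outcome -> AgeGroup <- Severity <- Hospital
Condition 1 (no descendant of Adherence in the set): holds — descendants of Adherence are {AgeGroup, Hospital, Severity}; none are in {Treatment}.
Condition 2 (every backdoor path blocked by {Treatment}):
  P1: open — collider(s) Treatment are conditioned on (or have a conditioned descendant) and no non-collider on the path is in the set.
  P2: blocked at collider Severity (neither it nor any descendant is in the conditioning set).
  P3: blocked at collider AgeGroup (neither it nor any descendant is in the conditioning set).
  P4: blocked at collider AgeGroup (neither it nor any descendant is in the conditioning set).
  P5: blocked at collider AgeGroup (neither it nor any descendant is in the conditioning set).
  P6: blocked at collider AgeGroup (neither it nor any descendant is in the conditioning set).
  P7: blocked at collider AgeGroup (neither it nor any descendant is in the conditioning set).
{Treatment} does not satisfy the backdoor criterion.

No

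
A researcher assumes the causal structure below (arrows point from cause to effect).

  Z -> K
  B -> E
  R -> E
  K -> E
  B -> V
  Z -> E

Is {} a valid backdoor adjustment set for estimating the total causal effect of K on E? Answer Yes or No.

No

Backdoor paths from K to E (paths whose first edge points into K):
  P1: K <- Z -> E
Condition 1 (no descendant of K in the set): holds — descendants of K are {E}; none are in {}.
Condition 2 (every backdoor path blocked by {}):
  P1: open — no interior node is in the conditioning set.
{} does not satisfy the backdoor criterion.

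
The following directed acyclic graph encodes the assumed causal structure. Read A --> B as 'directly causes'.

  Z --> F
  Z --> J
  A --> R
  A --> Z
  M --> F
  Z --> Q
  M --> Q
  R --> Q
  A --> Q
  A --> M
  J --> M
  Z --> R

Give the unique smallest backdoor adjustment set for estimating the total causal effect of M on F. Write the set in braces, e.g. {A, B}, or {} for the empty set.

{Z}

Variables eligible for adjustment (non-descendants of M, excluding M and F): {A, J, R, Z}.
Backdoor paths from M to F:
  P1: M <- A -> Z -> F
  P2: M <- A -> R <- Z -> F
  P3: M <- A -> R -> Q <- Z -> F
  P4: M <- A -> Q <- Z -> F
  P5: M <- A -> Q <- R <- Z -> F
  P6: M <- J <- Z -> F
The empty set is not sufficient: P1 (M <- A -> Z -> F) has no collider blocking it and no conditioned non-collider, so it is open.
Try {Z}:
  P1: blocked at chain node Z ∈ conditioning set.
  P2: blocked at collider R (neither it nor any descendant is in the conditioning set).
  P3: blocked at collider Q (neither it nor any descendant is in the conditioning set).
  P4: blocked at collider Q (neither it nor any descendant is in the conditioning set).
  P5: blocked at collider Q (neither it nor any descendant is in the conditioning set).
  P6: blocked at fork node Z ∈ conditioning set.
{Z} contains no descendant of M and blocks every backdoor path.
No other singleton works — e.g. {A} leaves P6 open — so {Z} is the unique smallest valid adjustment set.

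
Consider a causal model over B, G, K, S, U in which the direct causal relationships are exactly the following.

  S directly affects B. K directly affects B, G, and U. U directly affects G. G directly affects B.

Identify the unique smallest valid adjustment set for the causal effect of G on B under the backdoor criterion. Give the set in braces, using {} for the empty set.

{K}

Variables eligible for adjustment (non-descendants of G, excluding G and B): {K, S, U}.
Backdoor paths from G to B:
  P1: G <- K -> B
  P2: G <- U <- K -> B
The empty set is not sufficient: P1 (G <- K -> B) has no collider blocking it and no conditioned non-collider, so it is open.
Try {K}:
  P1: blocked at fork node K ∈ conditioning set.
  P2: blocked at fork node K ∈ conditioning set.
{K} contains no descendant of G and blocks every backdoor path.
No other singleton works — e.g. {S} leaves P1 open — so {K} is the unique smallest valid adjustment set.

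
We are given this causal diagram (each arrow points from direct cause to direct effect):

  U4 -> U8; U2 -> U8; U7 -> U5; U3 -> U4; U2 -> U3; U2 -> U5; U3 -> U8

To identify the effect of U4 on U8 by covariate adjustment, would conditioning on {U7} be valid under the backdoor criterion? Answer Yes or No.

No

Backdoor paths from U4 to U8 (paths whose first edge points into U4):
  P1: U4 <- U3 <- U2 -> U8
  P2: U4 <- U3 -> U8
Condition 1 (no descendant of U4 in the set): holds — descendants of U4 are {U8}; none are in {U7}.
Condition 2 (every backdoor path blocked by {U7}):
  P1: open — no interior node is in the conditioning set.
  P2: open — no interior node is in the conditioning set.
{U7} does not satisfy the backdoor criterion.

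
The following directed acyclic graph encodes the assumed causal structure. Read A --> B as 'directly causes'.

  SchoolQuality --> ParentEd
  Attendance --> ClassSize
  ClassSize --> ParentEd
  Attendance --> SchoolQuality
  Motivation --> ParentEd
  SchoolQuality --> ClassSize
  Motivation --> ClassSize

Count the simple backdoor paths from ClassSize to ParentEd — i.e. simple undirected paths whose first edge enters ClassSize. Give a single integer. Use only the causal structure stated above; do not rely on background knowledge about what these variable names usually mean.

3

A backdoor path from ClassSize to ParentEd is any simple undirected path whose first edge points into ClassSize (i.e. leaves ClassSize via a parent).
Parents of ClassSize: {Attendance, Motivation, SchoolQuality}.
Enumerating:
  P1: ClassSize <- Attendance -> SchoolQuality -> ParentEd
  P2: ClassSize <- SchoolQuality -> ParentEd
  P3: ClassSize <- Motivation -> ParentEd
That exhausts the simple backdoor paths. Count: 3.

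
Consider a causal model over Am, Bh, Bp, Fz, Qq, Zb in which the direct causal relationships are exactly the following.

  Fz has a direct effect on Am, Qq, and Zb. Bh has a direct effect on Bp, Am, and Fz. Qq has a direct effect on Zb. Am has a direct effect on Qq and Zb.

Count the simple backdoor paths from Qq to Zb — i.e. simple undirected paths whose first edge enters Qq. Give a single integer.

A backdoor path from Qq to Zb is any simple undirected path whose first edge points into Qq (i.e. leaves Qq via a parent).
Parents of Qq: {Am, Fz}.
Enumerating:
  P1: Qq <- Fz <- Bh -> Am -> Zb
  P2: Qq <- Fz -> Am -> Zb
  P3: Qq <- Fz -> Zb
  P4: Qq <- Am <- Bh -> Fz -> Zb
  P5: Qq <- Am <- Fz -> Zb
  P6: Qq <- Am -> Zb
That exhausts the simple backdoor paths. Count: 6.

6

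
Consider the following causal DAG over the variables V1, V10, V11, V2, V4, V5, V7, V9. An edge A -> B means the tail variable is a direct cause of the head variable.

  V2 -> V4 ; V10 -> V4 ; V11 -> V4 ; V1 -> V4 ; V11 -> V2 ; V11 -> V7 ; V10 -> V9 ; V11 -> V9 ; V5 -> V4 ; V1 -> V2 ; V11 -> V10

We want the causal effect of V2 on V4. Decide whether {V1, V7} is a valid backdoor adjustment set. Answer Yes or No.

No

Backdoor paths from V2 to V4 (paths whose first edge points into V2):
  P1: V2 <- V11 -> V10 -> V4
  P2: V2 <- V11 -> V4
  P3: V2 <- V11 -> V9 <- V10 -> V4
  P4: V2 <- V1 -> V4
Condition 1 (no descendant of V2 in the set): holds — descendants of V2 are {V4}; none are in {V1, V7}.
Condition 2 (every backdoor path blocked by {V1, V7}):
  P1: open — no interior node is in the conditioning set.
  P2: open — no interior node is in the conditioning set.
  P3: blocked at collider V9 (neither it nor any descendant is in the conditioning set).
  P4: blocked at fork node V1 ∈ conditioning set.
{V1, V7} does not satisfy the backdoor criterion.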